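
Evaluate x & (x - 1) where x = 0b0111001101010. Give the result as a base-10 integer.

x = 111001101010 = 3690
x - 1 = 111001101001
AND   = 111001101000 = 3688
(x & (x - 1) clears the lowest set bit of x.)

3688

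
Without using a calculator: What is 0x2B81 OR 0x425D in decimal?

0x2B81 = 010101110000001
0x425D = 100001001011101
 OR → 110101111011101 = 27613

27613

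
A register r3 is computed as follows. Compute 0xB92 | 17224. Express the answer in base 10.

0xB92 = 000101110010010
17224 = 100001101001000
 OR → 100101111011010 = 19418

19418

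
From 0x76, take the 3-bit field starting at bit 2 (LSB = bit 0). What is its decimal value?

5

v = 01110110
Shift right by 2: 011101
Mask low 3 bits: 101 = 5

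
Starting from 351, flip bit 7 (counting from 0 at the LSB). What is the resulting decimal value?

x = 0101011111
bit 7 is currently 0; toggle it via x ^ (1 << 7) = x ^ 128
→ 0111011111 = 479

479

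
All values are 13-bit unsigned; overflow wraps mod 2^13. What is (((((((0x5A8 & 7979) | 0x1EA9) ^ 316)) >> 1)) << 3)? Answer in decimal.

6736

0x5A8 = 0010110101000
7979 = 1111100101011
→ & → 0010100101000 = 1320
0x1EA9 = 1111010101001
→ | → 1111110101001 = 8105
316 = 0000100111100
→ ^ → 1111010010101 = 7829
→ >> 1 → 0111101001010 = 3914
→ << 3 (mod 2^13) → 1101001010000 = 6736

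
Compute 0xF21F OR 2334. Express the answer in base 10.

0xF21F = 1111001000011111
2334 = 0000100100011110
 OR → 1111101100011111 = 64287

64287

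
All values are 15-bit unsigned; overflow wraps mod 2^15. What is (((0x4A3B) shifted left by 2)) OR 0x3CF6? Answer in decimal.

15614

0x4A3B = 100101000111011
→ shifted left by 2 (mod 2^15) → 010100011101100 = 10476
0x3CF6 = 011110011110110
→ OR → 011110011111110 = 15614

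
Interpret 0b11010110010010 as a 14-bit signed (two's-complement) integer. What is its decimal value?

-2670

pattern = 11010110010010 (MSB is 1 ⇒ negative)
Invert: 00101001101101, add 1 → 00101001101110 = 2670, so the value is -2670.
(Equivalently: 13714 - 2^14 = 13714 - 16384 = -2670.)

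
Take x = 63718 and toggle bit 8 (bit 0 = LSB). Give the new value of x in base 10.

63974

x = 1111100011100110
bit 8 is currently 0; toggle it via x ^ (1 << 8) = x ^ 256
→ 1111100111100110 = 63974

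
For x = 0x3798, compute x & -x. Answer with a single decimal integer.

8

x = 11011110011000 = 14232
-x (two's complement) = …00100001101000
AND   = 00000000001000 = 8
(x & -x isolates the lowest set bit of x.)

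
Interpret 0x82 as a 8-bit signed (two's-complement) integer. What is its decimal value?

pattern = 10000010 (MSB is 1 ⇒ negative)
Invert: 01111101, add 1 → 01111110 = 126, so the value is -126.
(Equivalently: 130 - 2^8 = 130 - 256 = -126.)

-126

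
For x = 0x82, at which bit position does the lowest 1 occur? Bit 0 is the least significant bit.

1

0x82 = 10000010
Trailing zeros: 1, so the lowest set bit is bit 1 (value 2).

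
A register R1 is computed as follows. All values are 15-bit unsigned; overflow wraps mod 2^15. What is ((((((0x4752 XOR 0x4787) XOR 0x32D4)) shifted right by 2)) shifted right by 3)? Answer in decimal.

0x4752 = 100011101010010
0x4787 = 100011110000111
→ XOR → 000000011010101 = 213
0x32D4 = 011001011010100
→ XOR → 011001000000001 = 12801
→ shifted right by 2 → 000110010000000 = 3200
→ shifted right by 3 → 000000110010000 = 400

400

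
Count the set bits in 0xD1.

4

0xD1 = 11010001
Count the 1s: 1 + 1 + 1 + 1 = 4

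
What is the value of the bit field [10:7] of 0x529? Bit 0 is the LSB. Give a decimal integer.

10

v = 10100101001
Shift right by 7: 1010
Mask low 4 bits: 1010 = 10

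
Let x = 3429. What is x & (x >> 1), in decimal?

x = 110101100101 = 3429
x>>1 = 011010110010
AND  = 010000100000 = 1056
(x & (x >> 1) has a 1 wherever x has two consecutive 1 bits.)

1056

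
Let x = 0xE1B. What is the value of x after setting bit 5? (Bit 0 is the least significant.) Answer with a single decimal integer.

x = 0111000011011
bit 5 is currently 0; set it via x | (1 << 5) = x | 32
→ 0111000111011 = 3643

3643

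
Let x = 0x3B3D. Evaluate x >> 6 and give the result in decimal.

236

0x3B3D = 11101100111101
shift right by 6 → 00000011101100 = 236
(equivalently, floor(15165 / 64))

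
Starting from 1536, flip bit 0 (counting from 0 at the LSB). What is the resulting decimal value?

x = 011000000000
bit 0 is currently 0; toggle it via x ^ (1 << 0) = x ^ 1
→ 011000000001 = 1537

1537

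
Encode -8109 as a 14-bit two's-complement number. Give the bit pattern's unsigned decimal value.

8109 in 14 bits: 01111110101101
Invert: 10000001010010
Add 1:  10000001010011 = 8275
(Check: 2^14 - 8109 = 16384 - 8109 = 8275.)

8275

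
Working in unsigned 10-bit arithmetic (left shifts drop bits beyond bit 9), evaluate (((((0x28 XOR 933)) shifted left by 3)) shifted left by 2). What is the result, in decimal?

416

0x28 = 0000101000
933 = 1110100101
→ XOR → 1110001101 = 909
→ shifted left by 3 (mod 2^10) → 0001101000 = 104
→ shifted left by 2 (mod 2^10) → 0110100000 = 416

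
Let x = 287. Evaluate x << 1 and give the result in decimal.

574

287 = 0100011111
shift left by 1 → 1000111110 = 574
(equivalently, 287 × 2^1 = 287 × 2)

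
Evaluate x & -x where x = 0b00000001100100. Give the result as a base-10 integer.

4

x = 1100100 = 100
-x (two's complement) = …0011100
AND   = 0000100 = 4
(x & -x isolates the lowest set bit of x.)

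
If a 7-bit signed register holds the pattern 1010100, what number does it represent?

-44

pattern = 1010100 (MSB is 1 ⇒ negative)
Invert: 0101011, add 1 → 0101100 = 44, so the value is -44.
(Equivalently: 84 - 2^7 = 84 - 128 = -44.)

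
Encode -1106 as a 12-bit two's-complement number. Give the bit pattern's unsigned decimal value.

1106 in 12 bits: 010001010010
Invert: 101110101101
Add 1:  101110101110 = 2990
(Check: 2^12 - 1106 = 4096 - 1106 = 2990.)

2990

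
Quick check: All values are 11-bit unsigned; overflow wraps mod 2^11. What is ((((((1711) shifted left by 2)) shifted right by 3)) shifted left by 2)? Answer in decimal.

1711 = 11010101111
→ shifted left by 2 (mod 2^11) → 01010111100 = 700
→ shifted right by 3 → 00001010111 = 87
→ shifted left by 2 (mod 2^11) → 00101011100 = 348

348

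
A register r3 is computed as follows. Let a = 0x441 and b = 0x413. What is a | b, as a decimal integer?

0x441 = 10001000001
0x413 = 10000010011
 OR → 10001010011 = 1107

1107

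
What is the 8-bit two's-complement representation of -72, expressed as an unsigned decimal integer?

72 in 8 bits: 01001000
Invert: 10110111
Add 1:  10111000 = 184
(Check: 2^8 - 72 = 256 - 72 = 184.)

184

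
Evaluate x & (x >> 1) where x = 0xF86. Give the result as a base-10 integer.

x = 111110000110 = 3974
x>>1 = 011111000011
AND  = 011110000010 = 1922
(x & (x >> 1) has a 1 wherever x has two consecutive 1 bits.)

1922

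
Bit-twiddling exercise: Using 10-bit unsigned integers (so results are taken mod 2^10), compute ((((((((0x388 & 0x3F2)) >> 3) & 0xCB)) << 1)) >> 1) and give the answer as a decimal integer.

0x388 = 1110001000
0x3F2 = 1111110010
→ & → 1110000000 = 896
→ >> 3 → 0001110000 = 112
0xCB = 0011001011
→ & → 0001000000 = 64
→ << 1 (mod 2^10) → 0010000000 = 128
→ >> 1 → 0001000000 = 64

64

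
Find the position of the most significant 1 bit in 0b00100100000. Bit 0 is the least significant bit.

0b00100100000 = 100100000
The topmost 1 is at position 8 (since 2^8 = 256 ≤ 288 < 512).

8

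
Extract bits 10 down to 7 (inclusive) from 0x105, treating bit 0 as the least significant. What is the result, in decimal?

2

v = 00100000101
Shift right by 7: 0010
Mask low 4 bits: 0010 = 2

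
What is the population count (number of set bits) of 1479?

1479 = 10111000111
Count the 1s: 1 + 1 + 1 + 1 + 1 + 1 + 1 = 7

7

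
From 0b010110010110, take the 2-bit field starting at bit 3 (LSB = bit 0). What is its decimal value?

v = 010110010110
Shift right by 3: 010110010
Mask low 2 bits: 10 = 2

2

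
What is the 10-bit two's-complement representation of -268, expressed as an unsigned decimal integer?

756

268 in 10 bits: 0100001100
Invert: 1011110011
Add 1:  1011110100 = 756
(Check: 2^10 - 268 = 1024 - 268 = 756.)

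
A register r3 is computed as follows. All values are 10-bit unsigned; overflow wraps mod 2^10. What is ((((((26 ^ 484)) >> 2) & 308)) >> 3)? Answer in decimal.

6

26 = 0000011010
484 = 0111100100
→ ^ → 0111111110 = 510
→ >> 2 → 0001111111 = 127
308 = 0100110100
→ & → 0000110100 = 52
→ >> 3 → 0000000110 = 6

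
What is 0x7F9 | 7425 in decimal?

8185

0x7F9 = 0011111111001
7425 = 1110100000001
 OR → 1111111111001 = 8185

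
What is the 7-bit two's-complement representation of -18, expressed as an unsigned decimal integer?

110

18 in 7 bits: 0010010
Invert: 1101101
Add 1:  1101110 = 110
(Check: 2^7 - 18 = 128 - 18 = 110.)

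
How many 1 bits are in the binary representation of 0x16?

3

0x16 = 10110
Count the 1s: 1 + 1 + 1 = 3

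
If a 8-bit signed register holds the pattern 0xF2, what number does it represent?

pattern = 11110010 (MSB is 1 ⇒ negative)
Invert: 00001101, add 1 → 00001110 = 14, so the value is -14.
(Equivalently: 242 - 2^8 = 242 - 256 = -14.)

-14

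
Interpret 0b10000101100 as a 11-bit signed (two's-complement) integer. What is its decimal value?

pattern = 10000101100 (MSB is 1 ⇒ negative)
Invert: 01111010011, add 1 → 01111010100 = 980, so the value is -980.
(Equivalently: 1068 - 2^11 = 1068 - 2048 = -980.)

-980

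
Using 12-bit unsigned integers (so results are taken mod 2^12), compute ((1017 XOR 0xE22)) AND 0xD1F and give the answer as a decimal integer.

1017 = 001111111001
0xE22 = 111000100010
→ XOR → 110111011011 = 3547
0xD1F = 110100011111
→ AND → 110100011011 = 3355

3355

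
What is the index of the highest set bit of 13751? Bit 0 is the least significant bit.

13751 = 11010110110111
The topmost 1 is at position 13 (since 2^13 = 8192 ≤ 13751 < 16384).

13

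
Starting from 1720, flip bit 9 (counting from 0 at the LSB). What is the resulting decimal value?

x = 11010111000
bit 9 is currently 1; toggle it via x ^ (1 << 9) = x ^ 512
→ 10010111000 = 1208

1208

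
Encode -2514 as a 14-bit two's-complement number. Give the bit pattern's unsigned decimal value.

2514 in 14 bits: 00100111010010
Invert: 11011000101101
Add 1:  11011000101110 = 13870
(Check: 2^14 - 2514 = 16384 - 2514 = 13870.)

13870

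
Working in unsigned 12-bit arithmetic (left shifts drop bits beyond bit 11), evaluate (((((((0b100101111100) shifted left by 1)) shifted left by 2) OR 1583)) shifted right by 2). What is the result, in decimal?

0b100101111100 = 100101111100
→ shifted left by 1 (mod 2^12) → 001011111000 = 760
→ shifted left by 2 (mod 2^12) → 101111100000 = 3040
1583 = 011000101111
→ OR → 111111101111 = 4079
→ shifted right by 2 → 001111111011 = 1019

1019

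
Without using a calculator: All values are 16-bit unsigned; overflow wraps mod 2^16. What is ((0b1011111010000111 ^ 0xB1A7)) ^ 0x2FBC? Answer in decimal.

8348

0b1011111010000111 = 1011111010000111
0xB1A7 = 1011000110100111
→ ^ → 0000111100100000 = 3872
0x2FBC = 0010111110111100
→ ^ → 0010000010011100 = 8348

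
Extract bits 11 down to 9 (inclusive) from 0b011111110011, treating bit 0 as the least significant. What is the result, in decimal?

3

v = 011111110011
Shift right by 9: 011
Mask low 3 bits: 011 = 3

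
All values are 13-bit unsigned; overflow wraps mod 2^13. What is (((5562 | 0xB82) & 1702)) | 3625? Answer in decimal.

3755

5562 = 1010110111010
0xB82 = 0101110000010
→ | → 1111110111010 = 8122
1702 = 0011010100110
→ & → 0011010100010 = 1698
3625 = 0111000101001
→ | → 0111010101011 = 3755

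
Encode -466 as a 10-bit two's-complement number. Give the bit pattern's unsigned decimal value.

558

466 in 10 bits: 0111010010
Invert: 1000101101
Add 1:  1000101110 = 558
(Check: 2^10 - 466 = 1024 - 466 = 558.)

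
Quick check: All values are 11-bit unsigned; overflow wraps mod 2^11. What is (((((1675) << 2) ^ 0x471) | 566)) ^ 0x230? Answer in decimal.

1103

1675 = 11010001011
→ << 2 (mod 2^11) → 01000101100 = 556
0x471 = 10001110001
→ ^ → 11001011101 = 1629
566 = 01000110110
→ | → 11001111111 = 1663
0x230 = 01000110000
→ ^ → 10001001111 = 1103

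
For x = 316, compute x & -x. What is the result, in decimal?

4

x = 100111100 = 316
-x (two's complement) = …011000100
AND   = 000000100 = 4
(x & -x isolates the lowest set bit of x.)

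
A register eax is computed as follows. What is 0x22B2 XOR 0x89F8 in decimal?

0x22B2 = 0010001010110010
0x89F8 = 1000100111111000
XOR → 1010101101001010 = 43850

43850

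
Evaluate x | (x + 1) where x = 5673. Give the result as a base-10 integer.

5675

x = 1011000101001 = 5673
x + 1 = 1011000101010
OR    = 1011000101011 = 5675
(x | (x + 1) sets the lowest cleared bit.)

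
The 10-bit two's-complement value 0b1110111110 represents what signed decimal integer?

-66

pattern = 1110111110 (MSB is 1 ⇒ negative)
Invert: 0001000001, add 1 → 0001000010 = 66, so the value is -66.
(Equivalently: 958 - 2^10 = 958 - 1024 = -66.)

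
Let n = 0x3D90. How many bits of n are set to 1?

0x3D90 = 11110110010000
Count the 1s: 1 + 1 + 1 + 1 + 1 + 1 + 1 = 7

7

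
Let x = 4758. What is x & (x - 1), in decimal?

4756

x = 1001010010110 = 4758
x - 1 = 1001010010101
AND   = 1001010010100 = 4756
(x & (x - 1) clears the lowest set bit of x.)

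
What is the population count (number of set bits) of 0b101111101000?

7

n = 101111101000
Count the 1s: 1 + 1 + 1 + 1 + 1 + 1 + 1 = 7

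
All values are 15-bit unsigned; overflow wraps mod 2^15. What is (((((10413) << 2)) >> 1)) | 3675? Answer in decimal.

8027

10413 = 010100010101101
→ << 2 (mod 2^15) → 010001010110100 = 8884
→ >> 1 → 001000101011010 = 4442
3675 = 000111001011011
→ | → 001111101011011 = 8027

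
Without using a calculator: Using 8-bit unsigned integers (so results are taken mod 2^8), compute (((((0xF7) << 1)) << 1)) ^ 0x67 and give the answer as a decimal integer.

0xF7 = 11110111
→ << 1 (mod 2^8) → 11101110 = 238
→ << 1 (mod 2^8) → 11011100 = 220
0x67 = 01100111
→ ^ → 10111011 = 187

187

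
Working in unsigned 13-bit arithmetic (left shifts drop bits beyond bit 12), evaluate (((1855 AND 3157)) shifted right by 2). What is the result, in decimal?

261

1855 = 0011100111111
3157 = 0110001010101
→ AND → 0010000010101 = 1045
→ shifted right by 2 → 0000100000101 = 261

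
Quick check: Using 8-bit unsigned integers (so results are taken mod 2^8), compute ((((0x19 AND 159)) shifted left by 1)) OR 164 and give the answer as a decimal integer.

0x19 = 00011001
159 = 10011111
→ AND → 00011001 = 25
→ shifted left by 1 (mod 2^8) → 00110010 = 50
164 = 10100100
→ OR → 10110110 = 182

182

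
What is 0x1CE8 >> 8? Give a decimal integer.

0x1CE8 = 1110011101000
shift right by 8 → 0000000011100 = 28
(equivalently, floor(7400 / 256))

28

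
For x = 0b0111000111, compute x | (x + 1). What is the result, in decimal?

x = 111000111 = 455
x + 1 = 111001000
OR    = 111001111 = 463
(x | (x + 1) sets the lowest cleared bit.)

463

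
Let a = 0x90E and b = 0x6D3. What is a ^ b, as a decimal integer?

4061

0x90E = 100100001110
0x6D3 = 011011010011
XOR → 111111011101 = 4061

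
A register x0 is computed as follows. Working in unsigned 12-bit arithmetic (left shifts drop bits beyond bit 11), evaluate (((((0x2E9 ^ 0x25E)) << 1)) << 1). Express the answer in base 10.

0x2E9 = 001011101001
0x25E = 001001011110
→ ^ → 000010110111 = 183
→ << 1 (mod 2^12) → 000101101110 = 366
→ << 1 (mod 2^12) → 001011011100 = 732

732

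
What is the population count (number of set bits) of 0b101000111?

n = 101000111
Count the 1s: 1 + 1 + 1 + 1 + 1 = 5

5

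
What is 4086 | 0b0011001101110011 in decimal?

4086 = 00111111110110
b = 11001101110011
 OR → 11111111110111 = 16375

16375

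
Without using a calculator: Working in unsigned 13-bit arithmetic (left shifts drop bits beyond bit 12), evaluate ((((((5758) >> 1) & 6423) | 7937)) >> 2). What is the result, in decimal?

5758 = 1011001111110
→ >> 1 → 0101100111111 = 2879
6423 = 1100100010111
→ & → 0100100010111 = 2327
7937 = 1111100000001
→ | → 1111100010111 = 7959
→ >> 2 → 0011111000101 = 1989

1989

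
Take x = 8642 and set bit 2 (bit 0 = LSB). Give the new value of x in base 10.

8646

x = 10000111000010
bit 2 is currently 0; set it via x | (1 << 2) = x | 4
→ 10000111000110 = 8646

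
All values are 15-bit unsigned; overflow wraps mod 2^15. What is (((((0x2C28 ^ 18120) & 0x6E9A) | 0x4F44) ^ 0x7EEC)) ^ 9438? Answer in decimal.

13814

0x2C28 = 010110000101000
18120 = 100011011001000
→ ^ → 110101011100000 = 27360
0x6E9A = 110111010011010
→ & → 110101010000000 = 27264
0x4F44 = 100111101000100
→ | → 110111111000100 = 28612
0x7EEC = 111111011101100
→ ^ → 001000100101000 = 4392
9438 = 010010011011110
→ ^ → 011010111110110 = 13814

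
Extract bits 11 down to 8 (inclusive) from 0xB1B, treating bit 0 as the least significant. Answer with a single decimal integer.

11

v = 101100011011
Shift right by 8: 1011
Mask low 4 bits: 1011 = 11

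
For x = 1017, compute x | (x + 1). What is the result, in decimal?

x = 1111111001 = 1017
x + 1 = 1111111010
OR    = 1111111011 = 1019
(x | (x + 1) sets the lowest cleared bit.)

1019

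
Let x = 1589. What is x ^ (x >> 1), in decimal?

x = 11000110101 = 1589
x>>1 = 01100011010
XOR  = 10100101111 = 1327
(x ^ (x >> 1) gives the standard binary-reflected Gray code of x.)

1327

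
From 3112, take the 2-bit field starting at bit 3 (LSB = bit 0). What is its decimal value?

1

v = 000110000101000
Shift right by 3: 000110000101
Mask low 2 bits: 01 = 1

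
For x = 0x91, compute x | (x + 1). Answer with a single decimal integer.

x = 10010001 = 145
x + 1 = 10010010
OR    = 10010011 = 147
(x | (x + 1) sets the lowest cleared bit.)

147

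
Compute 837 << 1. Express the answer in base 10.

1674

837 = 01101000101
shift left by 1 → 11010001010 = 1674
(equivalently, 837 × 2^1 = 837 × 2)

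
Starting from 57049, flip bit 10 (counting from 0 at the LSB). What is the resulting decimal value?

x = 1101111011011001
bit 10 is currently 1; toggle it via x ^ (1 << 10) = x ^ 1024
→ 1101101011011001 = 56025

56025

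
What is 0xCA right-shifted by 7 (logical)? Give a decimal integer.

1

0xCA = 11001010
shift right by 7 → 00000001 = 1
(equivalently, floor(202 / 128))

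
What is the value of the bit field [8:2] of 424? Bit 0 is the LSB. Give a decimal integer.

106

v = 000110101000
Shift right by 2: 0001101010
Mask low 7 bits: 1101010 = 106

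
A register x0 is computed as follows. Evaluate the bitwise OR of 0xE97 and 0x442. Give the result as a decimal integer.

3799

0xE97 = 111010010111
0x442 = 010001000010
 OR → 111011010111 = 3799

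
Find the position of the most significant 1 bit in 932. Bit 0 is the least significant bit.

9

932 = 1110100100
The topmost 1 is at position 9 (since 2^9 = 512 ≤ 932 < 1024).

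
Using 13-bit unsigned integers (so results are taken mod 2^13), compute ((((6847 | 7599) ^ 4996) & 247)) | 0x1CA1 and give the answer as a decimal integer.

6847 = 1101010111111
7599 = 1110110101111
→ | → 1111110111111 = 8127
4996 = 1001110000100
→ ^ → 0110000111011 = 3131
247 = 0000011110111
→ & → 0000000110011 = 51
0x1CA1 = 1110010100001
→ | → 1110010110011 = 7347

7347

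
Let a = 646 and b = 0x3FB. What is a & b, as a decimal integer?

646 = 1010000110
0x3FB = 1111111011
AND → 1010000010 = 642

642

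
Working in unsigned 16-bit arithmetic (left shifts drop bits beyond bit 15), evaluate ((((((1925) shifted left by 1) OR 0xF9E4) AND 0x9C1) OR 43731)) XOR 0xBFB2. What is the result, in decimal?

5217

1925 = 0000011110000101
→ shifted left by 1 (mod 2^16) → 0000111100001010 = 3850
0xF9E4 = 1111100111100100
→ OR → 1111111111101110 = 65518
0x9C1 = 0000100111000001
→ AND → 0000100111000000 = 2496
43731 = 1010101011010011
→ OR → 1010101111010011 = 43987
0xBFB2 = 1011111110110010
→ XOR → 0001010001100001 = 5217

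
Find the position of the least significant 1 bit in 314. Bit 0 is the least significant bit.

1

314 = 100111010
Trailing zeros: 1, so the lowest set bit is bit 1 (value 2).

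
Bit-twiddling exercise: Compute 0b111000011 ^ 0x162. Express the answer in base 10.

a = 111000011
0x162 = 101100010
XOR → 010100001 = 161

161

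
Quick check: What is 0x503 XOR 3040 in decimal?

0x503 = 010100000011
3040 = 101111100000
XOR → 111011100011 = 3811

3811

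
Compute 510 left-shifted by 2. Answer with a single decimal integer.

510 = 00111111110
shift left by 2 → 11111111000 = 2040
(equivalently, 510 × 2^2 = 510 × 4)

2040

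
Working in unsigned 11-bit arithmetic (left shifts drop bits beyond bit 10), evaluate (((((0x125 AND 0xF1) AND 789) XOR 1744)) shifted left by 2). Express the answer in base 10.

836

0x125 = 00100100101
0xF1 = 00011110001
→ AND → 00000100001 = 33
789 = 01100010101
→ AND → 00000000001 = 1
1744 = 11011010000
→ XOR → 11011010001 = 1745
→ shifted left by 2 (mod 2^11) → 01101000100 = 836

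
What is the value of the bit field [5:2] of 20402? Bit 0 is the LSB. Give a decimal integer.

v = 100111110110010
Shift right by 2: 1001111101100
Mask low 4 bits: 1100 = 12

12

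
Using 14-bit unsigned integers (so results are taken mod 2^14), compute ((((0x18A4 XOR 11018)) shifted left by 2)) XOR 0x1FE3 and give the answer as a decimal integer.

4443

0x18A4 = 01100010100100
11018 = 10101100001010
→ XOR → 11001110101110 = 13230
→ shifted left by 2 (mod 2^14) → 00111010111000 = 3768
0x1FE3 = 01111111100011
→ XOR → 01000101011011 = 4443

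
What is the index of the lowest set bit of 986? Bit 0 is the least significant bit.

986 = 1111011010
Trailing zeros: 1, so the lowest set bit is bit 1 (value 2).

1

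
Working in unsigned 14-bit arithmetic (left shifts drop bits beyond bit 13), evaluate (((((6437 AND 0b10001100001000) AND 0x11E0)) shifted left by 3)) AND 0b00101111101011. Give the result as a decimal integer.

2048

6437 = 01100100100101
0b10001100001000 = 10001100001000
→ AND → 00000100000000 = 256
0x11E0 = 01000111100000
→ AND → 00000100000000 = 256
→ shifted left by 3 (mod 2^14) → 00100000000000 = 2048
0b00101111101011 = 00101111101011
→ AND → 00100000000000 = 2048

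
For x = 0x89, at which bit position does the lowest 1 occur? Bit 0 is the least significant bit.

0

0x89 = 10001001
Trailing zeros: 0, so the lowest set bit is bit 0 (value 1).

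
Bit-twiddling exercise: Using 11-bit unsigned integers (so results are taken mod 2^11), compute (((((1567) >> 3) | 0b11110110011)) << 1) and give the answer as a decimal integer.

2022

1567 = 11000011111
→ >> 3 → 00011000011 = 195
0b11110110011 = 11110110011
→ | → 11111110011 = 2035
→ << 1 (mod 2^11) → 11111100110 = 2022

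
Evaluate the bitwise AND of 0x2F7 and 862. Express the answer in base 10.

0x2F7 = 1011110111
862 = 1101011110
AND → 1001010110 = 598

598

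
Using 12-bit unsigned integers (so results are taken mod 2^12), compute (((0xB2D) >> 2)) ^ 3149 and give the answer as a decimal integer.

3718

0xB2D = 101100101101
→ >> 2 → 001011001011 = 715
3149 = 110001001101
→ ^ → 111010000110 = 3718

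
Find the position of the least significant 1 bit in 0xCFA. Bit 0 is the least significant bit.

1

0xCFA = 110011111010
Trailing zeros: 1, so the lowest set bit is bit 1 (value 2).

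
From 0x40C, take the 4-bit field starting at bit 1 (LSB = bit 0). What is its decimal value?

6

v = 10000001100
Shift right by 1: 1000000110
Mask low 4 bits: 0110 = 6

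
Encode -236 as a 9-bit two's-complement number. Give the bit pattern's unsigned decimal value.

236 in 9 bits: 011101100
Invert: 100010011
Add 1:  100010100 = 276
(Check: 2^9 - 236 = 512 - 236 = 276.)

276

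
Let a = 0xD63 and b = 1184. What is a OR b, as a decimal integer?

0xD63 = 110101100011
1184 = 010010100000
 OR → 110111100011 = 3555

3555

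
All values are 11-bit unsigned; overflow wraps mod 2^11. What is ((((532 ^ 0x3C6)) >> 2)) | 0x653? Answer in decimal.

1655

532 = 01000010100
0x3C6 = 01111000110
→ ^ → 00111010010 = 466
→ >> 2 → 00001110100 = 116
0x653 = 11001010011
→ | → 11001110111 = 1655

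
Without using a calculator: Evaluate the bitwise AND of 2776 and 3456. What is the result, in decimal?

2776 = 101011011000
3456 = 110110000000
AND → 100010000000 = 2176

2176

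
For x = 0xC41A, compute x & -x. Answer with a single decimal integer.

2

x = 1100010000011010 = 50202
-x (two's complement) = …0011101111100110
AND   = 0000000000000010 = 2
(x & -x isolates the lowest set bit of x.)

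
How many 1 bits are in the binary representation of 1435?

1435 = 10110011011
Count the 1s: 1 + 1 + 1 + 1 + 1 + 1 + 1 = 7

7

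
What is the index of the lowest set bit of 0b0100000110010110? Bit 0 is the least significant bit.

0b0100000110010110 = 100000110010110
Trailing zeros: 1, so the lowest set bit is bit 1 (value 2).

1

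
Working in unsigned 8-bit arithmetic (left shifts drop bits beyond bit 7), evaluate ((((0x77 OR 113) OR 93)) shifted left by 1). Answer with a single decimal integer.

254

0x77 = 01110111
113 = 01110001
→ OR → 01110111 = 119
93 = 01011101
→ OR → 01111111 = 127
→ shifted left by 1 (mod 2^8) → 11111110 = 254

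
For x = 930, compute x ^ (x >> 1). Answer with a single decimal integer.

627

x = 1110100010 = 930
x>>1 = 0111010001
XOR  = 1001110011 = 627
(x ^ (x >> 1) gives the standard binary-reflected Gray code of x.)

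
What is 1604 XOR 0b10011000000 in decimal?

1604 = 11001000100
b = 10011000000
XOR → 01010000100 = 644

644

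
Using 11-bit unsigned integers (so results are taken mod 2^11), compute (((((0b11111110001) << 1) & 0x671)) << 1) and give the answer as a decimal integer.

0b11111110001 = 11111110001
→ << 1 (mod 2^11) → 11111100010 = 2018
0x671 = 11001110001
→ & → 11001100000 = 1632
→ << 1 (mod 2^11) → 10011000000 = 1216

1216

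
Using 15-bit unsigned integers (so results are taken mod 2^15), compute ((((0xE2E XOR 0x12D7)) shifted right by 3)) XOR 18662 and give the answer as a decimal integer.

0xE2E = 000111000101110
0x12D7 = 001001011010111
→ XOR → 001110011111001 = 7417
→ shifted right by 3 → 000001110011111 = 927
18662 = 100100011100110
→ XOR → 100101101111001 = 19321

19321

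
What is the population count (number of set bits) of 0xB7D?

9

0xB7D = 101101111101
Count the 1s: 1 + 1 + 1 + 1 + 1 + 1 + 1 + 1 + 1 = 9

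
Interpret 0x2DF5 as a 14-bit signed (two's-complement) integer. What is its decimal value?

pattern = 10110111110101 (MSB is 1 ⇒ negative)
Invert: 01001000001010, add 1 → 01001000001011 = 4619, so the value is -4619.
(Equivalently: 11765 - 2^14 = 11765 - 16384 = -4619.)

-4619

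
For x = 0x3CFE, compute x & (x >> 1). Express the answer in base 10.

7294

x = 11110011111110 = 15614
x>>1 = 01111001111111
AND  = 01110001111110 = 7294
(x & (x >> 1) has a 1 wherever x has two consecutive 1 bits.)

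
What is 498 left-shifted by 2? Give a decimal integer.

1992

498 = 00111110010
shift left by 2 → 11111001000 = 1992
(equivalently, 498 × 2^2 = 498 × 4)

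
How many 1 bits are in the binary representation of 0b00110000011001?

n = 110000011001
Count the 1s: 1 + 1 + 1 + 1 + 1 = 5

5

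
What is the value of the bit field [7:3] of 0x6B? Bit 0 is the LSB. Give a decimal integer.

13

v = 01101011
Shift right by 3: 01101
Mask low 5 bits: 01101 = 13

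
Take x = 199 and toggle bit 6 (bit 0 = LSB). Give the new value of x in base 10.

135

x = 011000111
bit 6 is currently 1; toggle it via x ^ (1 << 6) = x ^ 64
→ 010000111 = 135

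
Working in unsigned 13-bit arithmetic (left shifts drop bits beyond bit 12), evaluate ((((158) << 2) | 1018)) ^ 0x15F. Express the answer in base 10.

677

158 = 0000010011110
→ << 2 (mod 2^13) → 0001001111000 = 632
1018 = 0001111111010
→ | → 0001111111010 = 1018
0x15F = 0000101011111
→ ^ → 0001010100101 = 677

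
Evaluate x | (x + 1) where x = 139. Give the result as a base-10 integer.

x = 10001011 = 139
x + 1 = 10001100
OR    = 10001111 = 143
(x | (x + 1) sets the lowest cleared bit.)

143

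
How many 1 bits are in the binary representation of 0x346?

0x346 = 1101000110
Count the 1s: 1 + 1 + 1 + 1 + 1 = 5

5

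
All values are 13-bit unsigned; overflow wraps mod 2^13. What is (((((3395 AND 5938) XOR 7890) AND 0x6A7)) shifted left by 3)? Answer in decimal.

3395 = 0110101000011
5938 = 1011100110010
→ AND → 0010100000010 = 1282
7890 = 1111011010010
→ XOR → 1101111010000 = 7120
0x6A7 = 0011010100111
→ AND → 0001010000000 = 640
→ shifted left by 3 (mod 2^13) → 1010000000000 = 5120

5120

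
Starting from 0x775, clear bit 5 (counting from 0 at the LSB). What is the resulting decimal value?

x = 11101110101
bit 5 is currently 1; clear it via x & ~(1 << 5) = x & ~32
→ 11101010101 = 1877

1877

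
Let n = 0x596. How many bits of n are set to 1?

6

0x596 = 10110010110
Count the 1s: 1 + 1 + 1 + 1 + 1 + 1 = 6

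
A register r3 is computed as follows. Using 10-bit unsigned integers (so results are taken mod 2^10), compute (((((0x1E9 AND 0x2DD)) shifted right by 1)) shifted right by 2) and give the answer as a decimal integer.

25

0x1E9 = 0111101001
0x2DD = 1011011101
→ AND → 0011001001 = 201
→ shifted right by 1 → 0001100100 = 100
→ shifted right by 2 → 0000011001 = 25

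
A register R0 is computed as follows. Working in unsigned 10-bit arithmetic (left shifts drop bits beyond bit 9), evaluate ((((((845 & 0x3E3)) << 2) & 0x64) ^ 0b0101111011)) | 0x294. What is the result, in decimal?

845 = 1101001101
0x3E3 = 1111100011
→ & → 1101000001 = 833
→ << 2 (mod 2^10) → 0100000100 = 260
0x64 = 0001100100
→ & → 0000000100 = 4
0b0101111011 = 0101111011
→ ^ → 0101111111 = 383
0x294 = 1010010100
→ | → 1111111111 = 1023

1023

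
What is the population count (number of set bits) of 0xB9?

0xB9 = 10111001
Count the 1s: 1 + 1 + 1 + 1 + 1 = 5

5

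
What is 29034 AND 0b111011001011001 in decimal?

29034 = 111000101101010
b = 111011001011001
AND → 111000001001000 = 28744

28744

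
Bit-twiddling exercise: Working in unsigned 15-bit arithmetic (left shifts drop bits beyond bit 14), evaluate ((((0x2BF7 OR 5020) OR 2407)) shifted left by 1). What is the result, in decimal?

30718

0x2BF7 = 010101111110111
5020 = 001001110011100
→ OR → 011101111111111 = 15359
2407 = 000100101100111
→ OR → 011101111111111 = 15359
→ shifted left by 1 (mod 2^15) → 111011111111110 = 30718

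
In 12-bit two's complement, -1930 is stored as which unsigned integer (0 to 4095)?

2166

1930 in 12 bits: 011110001010
Invert: 100001110101
Add 1:  100001110110 = 2166
(Check: 2^12 - 1930 = 4096 - 1930 = 2166.)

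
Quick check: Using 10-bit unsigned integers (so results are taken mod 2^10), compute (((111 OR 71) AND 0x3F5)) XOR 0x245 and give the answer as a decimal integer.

544

111 = 0001101111
71 = 0001000111
→ OR → 0001101111 = 111
0x3F5 = 1111110101
→ AND → 0001100101 = 101
0x245 = 1001000101
→ XOR → 1000100000 = 544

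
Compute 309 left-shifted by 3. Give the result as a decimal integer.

309 = 000100110101
shift left by 3 → 100110101000 = 2472
(equivalently, 309 × 2^3 = 309 × 8)

2472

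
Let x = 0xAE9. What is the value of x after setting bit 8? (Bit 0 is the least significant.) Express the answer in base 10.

3049

x = 101011101001
bit 8 is currently 0; set it via x | (1 << 8) = x | 256
→ 101111101001 = 3049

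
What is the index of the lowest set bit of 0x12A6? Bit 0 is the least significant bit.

1

0x12A6 = 1001010100110
Trailing zeros: 1, so the lowest set bit is bit 1 (value 2).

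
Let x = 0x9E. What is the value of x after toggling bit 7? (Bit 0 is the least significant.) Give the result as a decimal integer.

x = 10011110
bit 7 is currently 1; toggle it via x ^ (1 << 7) = x ^ 128
→ 00011110 = 30

30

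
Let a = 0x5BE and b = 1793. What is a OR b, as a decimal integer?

0x5BE = 10110111110
1793 = 11100000001
 OR → 11110111111 = 1983

1983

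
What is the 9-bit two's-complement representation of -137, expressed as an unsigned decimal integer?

137 in 9 bits: 010001001
Invert: 101110110
Add 1:  101110111 = 375
(Check: 2^9 - 137 = 512 - 137 = 375.)

375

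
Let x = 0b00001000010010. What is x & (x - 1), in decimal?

x = 1000010010 = 530
x - 1 = 1000010001
AND   = 1000010000 = 528
(x & (x - 1) clears the lowest set bit of x.)

528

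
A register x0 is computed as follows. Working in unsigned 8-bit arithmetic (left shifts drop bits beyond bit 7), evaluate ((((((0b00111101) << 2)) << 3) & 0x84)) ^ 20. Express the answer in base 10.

148

0b00111101 = 00111101
→ << 2 (mod 2^8) → 11110100 = 244
→ << 3 (mod 2^8) → 10100000 = 160
0x84 = 10000100
→ & → 10000000 = 128
20 = 00010100
→ ^ → 10010100 = 148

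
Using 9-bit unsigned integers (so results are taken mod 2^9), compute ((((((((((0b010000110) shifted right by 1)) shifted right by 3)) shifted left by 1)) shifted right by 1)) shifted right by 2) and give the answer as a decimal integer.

2

0b010000110 = 010000110
→ shifted right by 1 → 001000011 = 67
→ shifted right by 3 → 000001000 = 8
→ shifted left by 1 (mod 2^9) → 000010000 = 16
→ shifted right by 1 → 000001000 = 8
→ shifted right by 2 → 000000010 = 2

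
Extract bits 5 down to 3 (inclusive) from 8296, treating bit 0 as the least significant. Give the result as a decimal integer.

v = 10000001101000
Shift right by 3: 10000001101
Mask low 3 bits: 101 = 5

5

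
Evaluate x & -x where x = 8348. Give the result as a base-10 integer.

x = 10000010011100 = 8348
-x (two's complement) = …01111101100100
AND   = 00000000000100 = 4
(x & -x isolates the lowest set bit of x.)

4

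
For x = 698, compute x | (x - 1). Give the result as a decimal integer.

699

x = 1010111010 = 698
x - 1 = 1010111001
OR    = 1010111011 = 699
(x | (x - 1) sets all bits below the lowest set bit.)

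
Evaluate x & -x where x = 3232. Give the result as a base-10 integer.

x = 110010100000 = 3232
-x (two's complement) = …001101100000
AND   = 000000100000 = 32
(x & -x isolates the lowest set bit of x.)

32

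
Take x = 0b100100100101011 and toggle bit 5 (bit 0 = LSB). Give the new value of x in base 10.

x = 100100100101011
bit 5 is currently 1; toggle it via x ^ (1 << 5) = x ^ 32
→ 100100100001011 = 18699

18699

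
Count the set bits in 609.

609 = 1001100001
Count the 1s: 1 + 1 + 1 + 1 = 4

4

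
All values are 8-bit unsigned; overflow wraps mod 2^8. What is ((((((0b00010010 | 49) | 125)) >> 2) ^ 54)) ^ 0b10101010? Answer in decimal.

0b00010010 = 00010010
49 = 00110001
→ | → 00110011 = 51
125 = 01111101
→ | → 01111111 = 127
→ >> 2 → 00011111 = 31
54 = 00110110
→ ^ → 00101001 = 41
0b10101010 = 10101010
→ ^ → 10000011 = 131

131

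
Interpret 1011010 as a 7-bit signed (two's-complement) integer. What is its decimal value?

pattern = 1011010 (MSB is 1 ⇒ negative)
Invert: 0100101, add 1 → 0100110 = 38, so the value is -38.
(Equivalently: 90 - 2^7 = 90 - 128 = -38.)

-38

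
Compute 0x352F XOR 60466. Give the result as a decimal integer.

55581

0x352F = 0011010100101111
60466 = 1110110000110010
XOR → 1101100100011101 = 55581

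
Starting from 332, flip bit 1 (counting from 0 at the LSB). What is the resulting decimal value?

x = 0101001100
bit 1 is currently 0; toggle it via x ^ (1 << 1) = x ^ 2
→ 0101001110 = 334

334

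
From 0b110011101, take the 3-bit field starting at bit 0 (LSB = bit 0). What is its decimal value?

v = 110011101
Shift right by 0: 110011101
Mask low 3 bits: 101 = 5

5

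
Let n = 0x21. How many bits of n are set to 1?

2

0x21 = 100001
Count the 1s: 1 + 1 = 2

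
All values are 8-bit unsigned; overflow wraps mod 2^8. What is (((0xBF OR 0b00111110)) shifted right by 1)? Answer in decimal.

0xBF = 10111111
0b00111110 = 00111110
→ OR → 10111111 = 191
→ shifted right by 1 → 01011111 = 95

95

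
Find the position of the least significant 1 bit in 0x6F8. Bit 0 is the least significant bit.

0x6F8 = 11011111000
Trailing zeros: 3, so the lowest set bit is bit 3 (value 8).

3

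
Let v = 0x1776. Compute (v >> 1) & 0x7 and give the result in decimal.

3

v = 1011101110110
Shift right by 1: 101110111011
Mask low 3 bits: 011 = 3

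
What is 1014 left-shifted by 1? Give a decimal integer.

2028

1014 = 01111110110
shift left by 1 → 11111101100 = 2028
(equivalently, 1014 × 2^1 = 1014 × 2)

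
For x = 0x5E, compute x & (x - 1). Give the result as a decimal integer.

x = 1011110 = 94
x - 1 = 1011101
AND   = 1011100 = 92
(x & (x - 1) clears the lowest set bit of x.)

92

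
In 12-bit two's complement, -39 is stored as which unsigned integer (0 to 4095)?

39 in 12 bits: 000000100111
Invert: 111111011000
Add 1:  111111011001 = 4057
(Check: 2^12 - 39 = 4096 - 39 = 4057.)

4057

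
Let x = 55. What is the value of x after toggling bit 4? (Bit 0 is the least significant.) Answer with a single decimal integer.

39

x = 000110111
bit 4 is currently 1; toggle it via x ^ (1 << 4) = x ^ 16
→ 000100111 = 39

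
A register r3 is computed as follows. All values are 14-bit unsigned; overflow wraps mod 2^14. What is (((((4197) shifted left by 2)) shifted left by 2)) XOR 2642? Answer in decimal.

4197 = 01000001100101
→ shifted left by 2 (mod 2^14) → 00000110010100 = 404
→ shifted left by 2 (mod 2^14) → 00011001010000 = 1616
2642 = 00101001010010
→ XOR → 00110000000010 = 3074

3074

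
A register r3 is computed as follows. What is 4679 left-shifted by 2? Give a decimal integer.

4679 = 001001001000111
shift left by 2 → 100100100011100 = 18716
(equivalently, 4679 × 2^2 = 4679 × 4)

18716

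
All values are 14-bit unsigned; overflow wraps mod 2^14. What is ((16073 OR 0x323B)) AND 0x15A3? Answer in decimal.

5283

16073 = 11111011001001
0x323B = 11001000111011
→ OR → 11111011111011 = 16123
0x15A3 = 01010110100011
→ AND → 01010010100011 = 5283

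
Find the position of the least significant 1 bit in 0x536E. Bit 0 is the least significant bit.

1

0x536E = 101001101101110
Trailing zeros: 1, so the lowest set bit is bit 1 (value 2).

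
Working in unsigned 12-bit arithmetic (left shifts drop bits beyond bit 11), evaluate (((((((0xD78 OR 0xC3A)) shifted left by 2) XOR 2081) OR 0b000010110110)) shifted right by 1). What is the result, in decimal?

1791

0xD78 = 110101111000
0xC3A = 110000111010
→ OR → 110101111010 = 3450
→ shifted left by 2 (mod 2^12) → 010111101000 = 1512
2081 = 100000100001
→ XOR → 110111001001 = 3529
0b000010110110 = 000010110110
→ OR → 110111111111 = 3583
→ shifted right by 1 → 011011111111 = 1791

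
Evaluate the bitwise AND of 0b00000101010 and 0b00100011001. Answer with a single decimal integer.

8

a = 000101010
b = 100011001
AND → 000001000 = 8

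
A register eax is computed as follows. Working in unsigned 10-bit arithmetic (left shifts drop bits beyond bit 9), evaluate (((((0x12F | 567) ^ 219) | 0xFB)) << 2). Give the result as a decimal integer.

0x12F = 0100101111
567 = 1000110111
→ | → 1100111111 = 831
219 = 0011011011
→ ^ → 1111100100 = 996
0xFB = 0011111011
→ | → 1111111111 = 1023
→ << 2 (mod 2^10) → 1111111100 = 1020

1020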